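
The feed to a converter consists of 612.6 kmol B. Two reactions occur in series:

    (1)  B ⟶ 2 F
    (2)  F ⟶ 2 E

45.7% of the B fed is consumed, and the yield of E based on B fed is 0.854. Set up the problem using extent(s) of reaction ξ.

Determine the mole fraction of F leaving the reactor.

Conversion of B: B consumed = 1ξ₁ = 0.457 × 612.6 → ξ₁ = 280 kmol.
Yield of E: 2ξ₂ / 612.6 = 0.854 → ξ₂ = 261.6 kmol.
Outlet amounts (n = n₀ + Σ ν·ξ):
  B: 612.6 − 1(280) = 332.6
  F: 0 + 2(280) − 1(261.6) = 298.3
  E: 0 + 2(261.6) = 523.2
Total out = 1154 kmol; y_F = 298.3 / 1154 = 0.2585.

0.258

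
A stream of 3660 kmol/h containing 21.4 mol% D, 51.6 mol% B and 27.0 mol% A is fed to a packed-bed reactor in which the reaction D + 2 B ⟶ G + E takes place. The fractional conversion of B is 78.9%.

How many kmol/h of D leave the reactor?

38.2 kmol/h

B reacted = 0.789 × 1889 = 1490 kmol/h; ν_B = −2, so ξ = 1490/2 = 745 kmol/h.
Outlet amounts (n = n₀ + ν ξ):
  D: 783.2 − 1(745) = 38.2
  B: 1889 − 2(745) = 398.5
  G: 0 + 1(745) = 745
  E: 0 + 1(745) = 745
  A: 988.2 (inert)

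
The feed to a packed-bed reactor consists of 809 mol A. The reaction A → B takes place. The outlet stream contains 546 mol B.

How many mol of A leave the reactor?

263 mol

For B: n = n₀ + 1ξ → 546 = 0 + 1ξ, giving ξ = 546 mol.
Outlet amounts (n = n₀ + ν ξ):
  A: 809 − 1(546) = 263
  B: 0 + 1(546) = 546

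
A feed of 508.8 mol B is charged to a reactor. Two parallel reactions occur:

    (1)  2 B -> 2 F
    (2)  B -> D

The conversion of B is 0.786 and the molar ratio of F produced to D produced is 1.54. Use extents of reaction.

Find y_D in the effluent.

Conversion of B: B consumed = 0.786 × 508.8 = 399.9 mol = 2ξ₁ + 1ξ₂.
Selectivity: 2ξ₁ / (1ξ₂) = 1.54 → ξ₁ = 0.77 ξ₂.
Substitute: (2·0.77 + 1) ξ₂ = 399.9 → ξ₂ = 157.4 mol, ξ₁ = 121.2 mol.
Outlet amounts (n = n₀ + Σ ν·ξ):
  B: 508.8 − 2(121.2) − 1(157.4) = 108.9
  F: 0 + 2(121.2) = 242.5
  D: 0 + 1(157.4) = 157.4
Total out = 508.8 mol; y_D = 157.4 / 508.8 = 0.3094.

0.309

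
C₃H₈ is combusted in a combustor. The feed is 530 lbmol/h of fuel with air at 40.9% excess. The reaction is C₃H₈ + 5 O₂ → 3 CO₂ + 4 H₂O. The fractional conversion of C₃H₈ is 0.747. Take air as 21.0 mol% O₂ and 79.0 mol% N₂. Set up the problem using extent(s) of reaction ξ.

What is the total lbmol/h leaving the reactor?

18700 lbmol/h

Stoichiometric O₂ = 5 × 530 = 2650 lbmol/h; O₂ fed = 2650 × 1.409 = 3734 lbmol/h.
N₂ fed = 3734 × 79/21 = 14050 lbmol/h.
Fuel reacted = 0.747 × 530 → ξ = 395.9 lbmol/h.
Outlet (n = n₀ + ν ξ):
  C₃H₈: 530 − 1(395.9) = 134.1
  O₂: 3734 − 5(395.9) = 1754
  N₂: 14050 (inert)
  CO₂: 0 + 3(395.9) = 1188
  H₂O: 0 + 4(395.9) = 1584
Total out = 134.1 + 1754 + 14050 + 1188 + 1584 = 18710 lbmol/h.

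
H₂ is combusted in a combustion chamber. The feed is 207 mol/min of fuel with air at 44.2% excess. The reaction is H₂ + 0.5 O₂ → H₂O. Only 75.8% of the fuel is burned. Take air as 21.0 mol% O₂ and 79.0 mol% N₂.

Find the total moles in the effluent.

839 mol/min

Stoichiometric O₂ = 0.5 × 207 = 103.5 mol/min; O₂ fed = 103.5 × 1.442 = 149.2 mol/min.
N₂ fed = 149.2 × 79/21 = 561.5 mol/min.
Fuel reacted = 0.758 × 207 → ξ = 156.9 mol/min.
Outlet (n = n₀ + ν ξ):
  H₂: 207 − 1(156.9) = 50.09
  O₂: 149.2 − 0.5(156.9) = 70.79
  N₂: 561.5 (inert)
  H₂O: 0 + 1(156.9) = 156.9
Total out = 50.09 + 70.79 + 561.5 + 156.9 = 839.2 mol/min.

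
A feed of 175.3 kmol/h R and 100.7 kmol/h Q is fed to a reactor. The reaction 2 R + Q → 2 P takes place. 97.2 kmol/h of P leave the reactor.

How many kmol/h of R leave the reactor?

For P: n = n₀ + 2ξ → 97.2 = 0 + 2ξ, giving ξ = 48.6 kmol/h.
Outlet amounts (n = n₀ + ν ξ):
  R: 175.3 − 2(48.6) = 78.1
  Q: 100.7 − 1(48.6) = 52.1
  P: 0 + 2(48.6) = 97.2

78.1 kmol/h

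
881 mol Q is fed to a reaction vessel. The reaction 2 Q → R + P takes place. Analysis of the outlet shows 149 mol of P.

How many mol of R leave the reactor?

149 mol

For P: n = n₀ + 1ξ → 149 = 0 + 1ξ, giving ξ = 149 mol.
Outlet amounts (n = n₀ + ν ξ):
  Q: 881 − 2(149) = 583
  R: 0 + 1(149) = 149
  P: 0 + 1(149) = 149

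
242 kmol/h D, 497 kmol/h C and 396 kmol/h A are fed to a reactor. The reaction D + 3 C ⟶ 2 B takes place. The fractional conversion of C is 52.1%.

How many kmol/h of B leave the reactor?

173 kmol/h

C reacted = 0.521 × 497 = 258.9 kmol/h; ν_C = −3, so ξ = 258.9/3 = 86.31 kmol/h.
Outlet amounts (n = n₀ + ν ξ):
  D: 242 − 1(86.31) = 155.7
  C: 497 − 3(86.31) = 238.1
  B: 0 + 2(86.31) = 172.6
  A: 396 (inert)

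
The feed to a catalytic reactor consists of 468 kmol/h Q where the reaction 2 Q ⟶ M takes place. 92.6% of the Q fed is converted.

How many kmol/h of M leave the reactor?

217 kmol/h

Q reacted = 0.926 × 468 = 433.4 kmol/h; ν_Q = −2, so ξ = 433.4/2 = 216.7 kmol/h.
Outlet amounts (n = n₀ + ν ξ):
  Q: 468 − 2(216.7) = 34.63
  M: 0 + 1(216.7) = 216.7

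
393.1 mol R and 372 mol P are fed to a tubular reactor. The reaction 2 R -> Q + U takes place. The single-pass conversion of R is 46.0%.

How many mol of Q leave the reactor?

R reacted = 0.46 × 393.1 = 180.8 mol; ν_R = −2, so ξ = 180.8/2 = 90.41 mol.
Outlet amounts (n = n₀ + ν ξ):
  R: 393.1 − 2(90.41) = 212.3
  Q: 0 + 1(90.41) = 90.41
  U: 0 + 1(90.41) = 90.41
  P: 372 (inert)

90.4 mol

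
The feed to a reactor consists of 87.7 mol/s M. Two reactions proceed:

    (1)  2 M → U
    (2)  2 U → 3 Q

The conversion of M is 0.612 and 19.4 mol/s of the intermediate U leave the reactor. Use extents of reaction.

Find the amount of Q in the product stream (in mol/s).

Conversion of M: M consumed = 2ξ₁ = 0.612 × 87.7 → ξ₁ = 26.84 mol/s.
U balance: n_U = 0 + 1ξ₁ − 2ξ₂ = 19.4 → ξ₂ = (1·26.84 − 19.4)/2 = 3.718 mol/s.
Outlet amounts (n = n₀ + Σ ν·ξ):
  M: 87.7 − 2(26.84) = 34.03
  U: 0 + 1(26.84) − 2(3.718) = 19.4
  Q: 0 + 3(3.718) = 11.15

11.2 mol/s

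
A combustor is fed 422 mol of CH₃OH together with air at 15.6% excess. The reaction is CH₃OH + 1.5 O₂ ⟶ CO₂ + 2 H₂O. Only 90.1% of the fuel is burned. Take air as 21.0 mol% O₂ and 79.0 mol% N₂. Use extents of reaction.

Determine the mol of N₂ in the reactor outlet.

Stoichiometric O₂ = 1.5 × 422 = 633 mol; O₂ fed = 633 × 1.156 = 731.7 mol.
N₂ fed = 731.7 × 79/21 = 2753 mol.
Fuel reacted = 0.901 × 422 → ξ = 380.2 mol.
Outlet (n = n₀ + ν ξ):
  CH₃OH: 422 − 1(380.2) = 41.78
  O₂: 731.7 − 1.5(380.2) = 161.4
  N₂: 2753 (inert)
  CO₂: 0 + 1(380.2) = 380.2
  H₂O: 0 + 2(380.2) = 760.4

2750 mol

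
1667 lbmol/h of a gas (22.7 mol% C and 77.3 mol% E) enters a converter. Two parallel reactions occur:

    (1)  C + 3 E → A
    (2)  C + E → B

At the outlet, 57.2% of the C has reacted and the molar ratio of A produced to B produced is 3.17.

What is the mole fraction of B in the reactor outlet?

0.0463

Conversion of C: C consumed = 0.572 × 378.4 = 216.4 lbmol/h = 1ξ₁ + 1ξ₂.
Selectivity: 1ξ₁ / (1ξ₂) = 3.17 → ξ₁ = 3.17 ξ₂.
Substitute: (1·3.17 + 1) ξ₂ = 216.4 → ξ₂ = 51.91 lbmol/h, ξ₁ = 164.5 lbmol/h.
Outlet amounts (n = n₀ + Σ ν·ξ):
  C: 378.4 − 1(164.5) − 1(51.91) = 162
  E: 1289 − 3(164.5) − 1(51.91) = 743.1
  A: 0 + 1(164.5) = 164.5
  B: 0 + 1(51.91) = 51.91
Total out = 1121 lbmol/h; y_B = 51.91 / 1121 = 0.04628.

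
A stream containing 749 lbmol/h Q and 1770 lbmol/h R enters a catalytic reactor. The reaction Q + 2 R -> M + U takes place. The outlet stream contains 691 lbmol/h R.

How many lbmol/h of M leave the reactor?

540 lbmol/h

For R: n = n₀ − 2ξ → 691 = 1770 − 2ξ, giving ξ = 539.5 lbmol/h.
Outlet amounts (n = n₀ + ν ξ):
  Q: 749 − 1(539.5) = 209.5
  R: 1770 − 2(539.5) = 691
  M: 0 + 1(539.5) = 539.5
  U: 0 + 1(539.5) = 539.5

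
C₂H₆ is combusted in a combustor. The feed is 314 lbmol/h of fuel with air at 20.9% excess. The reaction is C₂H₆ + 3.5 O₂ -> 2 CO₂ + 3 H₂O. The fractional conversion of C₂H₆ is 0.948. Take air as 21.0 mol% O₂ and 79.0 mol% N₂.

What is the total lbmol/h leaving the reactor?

6790 lbmol/h

Stoichiometric O₂ = 3.5 × 314 = 1099 lbmol/h; O₂ fed = 1099 × 1.209 = 1329 lbmol/h.
N₂ fed = 1329 × 79/21 = 4998 lbmol/h.
Fuel reacted = 0.948 × 314 → ξ = 297.7 lbmol/h.
Outlet (n = n₀ + ν ξ):
  C₂H₆: 314 − 1(297.7) = 16.33
  O₂: 1329 − 3.5(297.7) = 286.8
  N₂: 4998 (inert)
  CO₂: 0 + 2(297.7) = 595.3
  H₂O: 0 + 3(297.7) = 893
Total out = 16.33 + 286.8 + 4998 + 595.3 + 893 = 6790 lbmol/h.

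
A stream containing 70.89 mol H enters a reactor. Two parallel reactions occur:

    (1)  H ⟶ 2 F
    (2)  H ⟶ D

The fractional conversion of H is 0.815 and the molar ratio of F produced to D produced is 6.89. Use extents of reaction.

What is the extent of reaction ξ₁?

Conversion of H: H consumed = 0.815 × 70.89 = 57.78 mol = 1ξ₁ + 1ξ₂.
Selectivity: 2ξ₁ / (1ξ₂) = 6.89 → ξ₁ = 3.445 ξ₂.
Substitute: (1·3.445 + 1) ξ₂ = 57.78 → ξ₂ = 13 mol, ξ₁ = 44.78 mol.
Outlet amounts (n = n₀ + Σ ν·ξ):
  H: 70.89 − 1(44.78) − 1(13) = 13.11
  F: 0 + 2(44.78) = 89.56
  D: 0 + 1(13) = 13

ξ₁ = 44.8 mol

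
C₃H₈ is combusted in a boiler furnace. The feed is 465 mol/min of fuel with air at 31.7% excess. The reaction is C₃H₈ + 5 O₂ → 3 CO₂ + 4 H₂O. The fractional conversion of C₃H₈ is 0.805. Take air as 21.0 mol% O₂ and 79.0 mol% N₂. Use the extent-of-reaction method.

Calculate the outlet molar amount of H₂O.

1500 mol/min

Stoichiometric O₂ = 5 × 465 = 2325 mol/min; O₂ fed = 2325 × 1.317 = 3062 mol/min.
N₂ fed = 3062 × 79/21 = 11520 mol/min.
Fuel reacted = 0.805 × 465 → ξ = 374.3 mol/min.
Outlet (n = n₀ + ν ξ):
  C₃H₈: 465 − 1(374.3) = 90.67
  O₂: 3062 − 5(374.3) = 1190
  N₂: 11520 (inert)
  CO₂: 0 + 3(374.3) = 1123
  H₂O: 0 + 4(374.3) = 1497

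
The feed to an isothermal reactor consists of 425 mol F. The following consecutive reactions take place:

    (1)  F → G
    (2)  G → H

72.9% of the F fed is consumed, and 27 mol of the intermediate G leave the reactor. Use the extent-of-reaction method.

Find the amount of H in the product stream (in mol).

283 mol

Conversion of F: F consumed = 1ξ₁ = 0.729 × 425 → ξ₁ = 309.8 mol.
G balance: n_G = 0 + 1ξ₁ − 1ξ₂ = 27 → ξ₂ = (1·309.8 − 27)/1 = 282.8 mol.
Outlet amounts (n = n₀ + Σ ν·ξ):
  F: 425 − 1(309.8) = 115.2
  G: 0 + 1(309.8) − 1(282.8) = 27
  H: 0 + 1(282.8) = 282.8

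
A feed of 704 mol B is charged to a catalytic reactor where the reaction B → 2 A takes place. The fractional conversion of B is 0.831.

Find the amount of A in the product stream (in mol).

1170 mol

B reacted = 0.831 × 704 = 585 mol; ν_B = −1, so ξ = 585/1 = 585 mol.
Outlet amounts (n = n₀ + ν ξ):
  B: 704 − 1(585) = 119
  A: 0 + 2(585) = 1170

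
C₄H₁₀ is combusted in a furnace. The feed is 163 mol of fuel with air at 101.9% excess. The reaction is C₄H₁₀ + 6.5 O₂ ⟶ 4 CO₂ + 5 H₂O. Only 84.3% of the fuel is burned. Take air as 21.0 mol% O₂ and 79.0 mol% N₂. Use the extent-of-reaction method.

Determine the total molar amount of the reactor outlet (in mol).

Stoichiometric O₂ = 6.5 × 163 = 1060 mol; O₂ fed = 1060 × 2.019 = 2139 mol.
N₂ fed = 2139 × 79/21 = 8047 mol.
Fuel reacted = 0.843 × 163 → ξ = 137.4 mol.
Outlet (n = n₀ + ν ξ):
  C₄H₁₀: 163 − 1(137.4) = 25.59
  O₂: 2139 − 6.5(137.4) = 1246
  N₂: 8047 (inert)
  CO₂: 0 + 4(137.4) = 549.6
  H₂O: 0 + 5(137.4) = 687
Total out = 25.59 + 1246 + 8047 + 549.6 + 687 = 10560 mol.

10600 mol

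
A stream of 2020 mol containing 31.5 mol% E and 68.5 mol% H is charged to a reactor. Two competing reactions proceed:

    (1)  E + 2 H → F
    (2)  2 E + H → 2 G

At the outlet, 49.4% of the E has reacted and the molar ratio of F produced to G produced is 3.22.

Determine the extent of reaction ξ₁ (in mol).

ξ₁ = 240 mol

Conversion of E: E consumed = 0.494 × 636.3 = 314.3 mol = 1ξ₁ + 2ξ₂.
Selectivity: 1ξ₁ / (2ξ₂) = 3.22 → ξ₁ = 6.44 ξ₂.
Substitute: (1·6.44 + 2) ξ₂ = 314.3 → ξ₂ = 37.24 mol, ξ₁ = 239.8 mol.
Outlet amounts (n = n₀ + Σ ν·ξ):
  E: 636.3 − 1(239.8) − 2(37.24) = 322
  H: 1384 − 2(239.8) − 1(37.24) = 866.8
  F: 0 + 1(239.8) = 239.8
  G: 0 + 2(37.24) = 74.49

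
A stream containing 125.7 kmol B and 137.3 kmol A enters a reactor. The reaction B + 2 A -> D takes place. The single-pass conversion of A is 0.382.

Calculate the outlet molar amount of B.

A reacted = 0.382 × 137.3 = 52.45 kmol; ν_A = −2, so ξ = 52.45/2 = 26.22 kmol.
Outlet amounts (n = n₀ + ν ξ):
  B: 125.7 − 1(26.22) = 99.48
  A: 137.3 − 2(26.22) = 84.85
  D: 0 + 1(26.22) = 26.22

99.5 kmol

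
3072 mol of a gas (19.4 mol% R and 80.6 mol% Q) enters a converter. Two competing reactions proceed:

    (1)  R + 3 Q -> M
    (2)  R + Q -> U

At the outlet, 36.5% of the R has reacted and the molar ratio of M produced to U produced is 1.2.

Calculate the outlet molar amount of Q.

2020 mol

Conversion of R: R consumed = 0.365 × 596 = 217.5 mol = 1ξ₁ + 1ξ₂.
Selectivity: 1ξ₁ / (1ξ₂) = 1.2 → ξ₁ = 1.2 ξ₂.
Substitute: (1·1.2 + 1) ξ₂ = 217.5 → ξ₂ = 98.88 mol, ξ₁ = 118.7 mol.
Outlet amounts (n = n₀ + Σ ν·ξ):
  R: 596 − 1(118.7) − 1(98.88) = 378.4
  Q: 2476 − 3(118.7) − 1(98.88) = 2021
  M: 0 + 1(118.7) = 118.7
  U: 0 + 1(98.88) = 98.88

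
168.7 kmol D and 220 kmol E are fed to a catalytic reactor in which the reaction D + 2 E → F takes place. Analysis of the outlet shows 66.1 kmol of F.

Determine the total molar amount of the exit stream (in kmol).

256 kmol

For F: n = n₀ + 1ξ → 66.1 = 0 + 1ξ, giving ξ = 66.1 kmol.
Outlet amounts (n = n₀ + ν ξ):
  D: 168.7 − 1(66.1) = 102.6
  E: 220 − 2(66.1) = 87.8
  F: 0 + 1(66.1) = 66.1
Total out = 102.6 + 87.8 + 66.1 = 256.5 kmol.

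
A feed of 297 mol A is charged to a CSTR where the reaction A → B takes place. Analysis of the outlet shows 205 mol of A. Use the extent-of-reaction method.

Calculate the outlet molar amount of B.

For A: n = n₀ − 1ξ → 205 = 297 − 1ξ, giving ξ = 92 mol.
Outlet amounts (n = n₀ + ν ξ):
  A: 297 − 1(92) = 205
  B: 0 + 1(92) = 92

92 mol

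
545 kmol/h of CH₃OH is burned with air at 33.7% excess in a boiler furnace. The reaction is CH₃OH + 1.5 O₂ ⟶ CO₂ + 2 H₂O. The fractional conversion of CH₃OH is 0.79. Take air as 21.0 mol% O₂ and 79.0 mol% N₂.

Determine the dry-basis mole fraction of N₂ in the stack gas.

Stoichiometric O₂ = 1.5 × 545 = 817.5 kmol/h; O₂ fed = 817.5 × 1.337 = 1093 kmol/h.
N₂ fed = 1093 × 79/21 = 4112 kmol/h.
Fuel reacted = 0.79 × 545 → ξ = 430.6 kmol/h.
Outlet (n = n₀ + ν ξ):
  CH₃OH: 545 − 1(430.6) = 114.4
  O₂: 1093 − 1.5(430.6) = 447.2
  N₂: 4112 (inert)
  CO₂: 0 + 1(430.6) = 430.6
  H₂O: 0 + 2(430.6) = 861.1
Dry total = 5104 kmol/h; y_N₂ (dry) = 4112 / 5104 = 0.8056.

0.806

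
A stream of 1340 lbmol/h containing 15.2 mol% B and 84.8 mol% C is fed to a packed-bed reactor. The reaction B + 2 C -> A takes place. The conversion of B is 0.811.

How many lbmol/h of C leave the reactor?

B reacted = 0.811 × 203.7 = 165.2 lbmol/h; ν_B = −1, so ξ = 165.2/1 = 165.2 lbmol/h.
Outlet amounts (n = n₀ + ν ξ):
  B: 203.7 − 1(165.2) = 38.5
  C: 1136 − 2(165.2) = 806
  A: 0 + 1(165.2) = 165.2

806 lbmol/h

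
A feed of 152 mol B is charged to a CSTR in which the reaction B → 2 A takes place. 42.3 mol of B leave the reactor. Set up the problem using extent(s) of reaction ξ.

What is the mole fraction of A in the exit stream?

For B: n = n₀ − 1ξ → 42.3 = 152 − 1ξ, giving ξ = 109.7 mol.
Outlet amounts (n = n₀ + ν ξ):
  B: 152 − 1(109.7) = 42.3
  A: 0 + 2(109.7) = 219.4
Total out = 261.7 mol; y_A = 219.4 / 261.7 = 0.8384.

0.838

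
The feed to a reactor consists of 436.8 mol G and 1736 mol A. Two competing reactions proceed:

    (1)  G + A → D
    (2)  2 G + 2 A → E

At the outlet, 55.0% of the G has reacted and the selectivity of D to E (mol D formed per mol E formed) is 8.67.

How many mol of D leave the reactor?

195 mol

Conversion of G: G consumed = 0.55 × 436.8 = 240.2 mol = 1ξ₁ + 2ξ₂.
Selectivity: 1ξ₁ / (1ξ₂) = 8.67 → ξ₁ = 8.67 ξ₂.
Substitute: (1·8.67 + 2) ξ₂ = 240.2 → ξ₂ = 22.52 mol, ξ₁ = 195.2 mol.
Outlet amounts (n = n₀ + Σ ν·ξ):
  G: 436.8 − 1(195.2) − 2(22.52) = 196.6
  A: 1736 − 1(195.2) − 2(22.52) = 1496
  D: 0 + 1(195.2) = 195.2
  E: 0 + 1(22.52) = 22.52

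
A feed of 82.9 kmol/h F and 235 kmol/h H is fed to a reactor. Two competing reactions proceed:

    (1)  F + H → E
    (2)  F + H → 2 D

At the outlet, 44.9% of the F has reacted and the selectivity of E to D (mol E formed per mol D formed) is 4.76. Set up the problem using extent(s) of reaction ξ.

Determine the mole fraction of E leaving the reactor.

Conversion of F: F consumed = 0.449 × 82.9 = 37.22 kmol/h = 1ξ₁ + 1ξ₂.
Selectivity: 1ξ₁ / (2ξ₂) = 4.76 → ξ₁ = 9.52 ξ₂.
Substitute: (1·9.52 + 1) ξ₂ = 37.22 → ξ₂ = 3.538 kmol/h, ξ₁ = 33.68 kmol/h.
Outlet amounts (n = n₀ + Σ ν·ξ):
  F: 82.9 − 1(33.68) − 1(3.538) = 45.68
  H: 235 − 1(33.68) − 1(3.538) = 197.8
  E: 0 + 1(33.68) = 33.68
  D: 0 + 2(3.538) = 7.076
Total out = 284.2 kmol/h; y_E = 33.68 / 284.2 = 0.1185.

0.119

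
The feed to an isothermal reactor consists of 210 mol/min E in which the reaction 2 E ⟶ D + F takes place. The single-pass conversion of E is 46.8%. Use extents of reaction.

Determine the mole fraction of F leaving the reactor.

0.234

E reacted = 0.468 × 210 = 98.28 mol/min; ν_E = −2, so ξ = 98.28/2 = 49.14 mol/min.
Outlet amounts (n = n₀ + ν ξ):
  E: 210 − 2(49.14) = 111.7
  D: 0 + 1(49.14) = 49.14
  F: 0 + 1(49.14) = 49.14
Total out = 210 mol/min; y_F = 49.14 / 210 = 0.234.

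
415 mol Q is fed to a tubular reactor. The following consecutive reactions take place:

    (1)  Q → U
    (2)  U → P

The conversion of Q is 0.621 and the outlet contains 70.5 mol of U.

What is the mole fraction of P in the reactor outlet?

0.451

Conversion of Q: Q consumed = 1ξ₁ = 0.621 × 415 → ξ₁ = 257.7 mol.
U balance: n_U = 0 + 1ξ₁ − 1ξ₂ = 70.5 → ξ₂ = (1·257.7 − 70.5)/1 = 187.2 mol.
Outlet amounts (n = n₀ + Σ ν·ξ):
  Q: 415 − 1(257.7) = 157.3
  U: 0 + 1(257.7) − 1(187.2) = 70.5
  P: 0 + 1(187.2) = 187.2
Total out = 415 mol; y_P = 187.2 / 415 = 0.4511.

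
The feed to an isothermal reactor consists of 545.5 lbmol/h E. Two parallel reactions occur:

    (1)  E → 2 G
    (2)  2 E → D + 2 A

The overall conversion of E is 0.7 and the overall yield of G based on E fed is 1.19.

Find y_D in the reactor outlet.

0.0319

Yield of G: 2ξ₁ / 545.5 = 1.19 → ξ₁ = 324.6 lbmol/h.
Conversion of E: 1ξ₁ + 2ξ₂ = 0.7 × 545.5 = 381.8 → ξ₂ = 28.64 lbmol/h.
Outlet amounts (n = n₀ + Σ ν·ξ):
  E: 545.5 − 1(324.6) − 2(28.64) = 163.7
  G: 0 + 2(324.6) = 649.1
  D: 0 + 1(28.64) = 28.64
  A: 0 + 2(28.64) = 57.28
Total out = 898.7 lbmol/h; y_D = 28.64 / 898.7 = 0.03187.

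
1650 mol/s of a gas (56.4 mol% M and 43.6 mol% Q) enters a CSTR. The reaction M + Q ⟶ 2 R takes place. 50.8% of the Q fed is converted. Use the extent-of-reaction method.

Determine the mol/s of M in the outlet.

565 mol/s

Q reacted = 0.508 × 719.4 = 365.5 mol/s; ν_Q = −1, so ξ = 365.5/1 = 365.5 mol/s.
Outlet amounts (n = n₀ + ν ξ):
  M: 930.6 − 1(365.5) = 565.1
  Q: 719.4 − 1(365.5) = 353.9
  R: 0 + 2(365.5) = 730.9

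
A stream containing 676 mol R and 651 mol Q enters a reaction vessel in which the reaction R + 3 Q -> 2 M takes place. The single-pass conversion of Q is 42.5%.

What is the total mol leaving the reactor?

Q reacted = 0.425 × 651 = 276.7 mol; ν_Q = −3, so ξ = 276.7/3 = 92.23 mol.
Outlet amounts (n = n₀ + ν ξ):
  R: 676 − 1(92.23) = 583.8
  Q: 651 − 3(92.23) = 374.3
  M: 0 + 2(92.23) = 184.5
Total out = 583.8 + 374.3 + 184.5 = 1143 mol.

1140 mol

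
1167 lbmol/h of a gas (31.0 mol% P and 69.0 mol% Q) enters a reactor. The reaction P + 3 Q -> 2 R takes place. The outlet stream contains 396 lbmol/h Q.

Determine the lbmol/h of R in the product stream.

273 lbmol/h

For Q: n = n₀ − 3ξ → 396 = 805.2 − 3ξ, giving ξ = 136.4 lbmol/h.
Outlet amounts (n = n₀ + ν ξ):
  P: 361.8 − 1(136.4) = 225.4
  Q: 805.2 − 3(136.4) = 396
  R: 0 + 2(136.4) = 272.8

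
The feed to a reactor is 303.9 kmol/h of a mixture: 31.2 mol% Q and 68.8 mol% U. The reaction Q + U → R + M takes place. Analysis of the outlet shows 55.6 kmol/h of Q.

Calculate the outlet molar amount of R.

For Q: n = n₀ − 1ξ → 55.6 = 94.82 − 1ξ, giving ξ = 39.22 kmol/h.
Outlet amounts (n = n₀ + ν ξ):
  Q: 94.82 − 1(39.22) = 55.6
  U: 209.1 − 1(39.22) = 169.9
  R: 0 + 1(39.22) = 39.22
  M: 0 + 1(39.22) = 39.22

39.2 kmol/h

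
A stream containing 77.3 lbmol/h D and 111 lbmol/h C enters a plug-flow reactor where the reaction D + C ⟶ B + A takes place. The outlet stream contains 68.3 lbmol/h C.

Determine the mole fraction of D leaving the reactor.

For C: n = n₀ − 1ξ → 68.3 = 111 − 1ξ, giving ξ = 42.7 lbmol/h.
Outlet amounts (n = n₀ + ν ξ):
  D: 77.3 − 1(42.7) = 34.6
  C: 111 − 1(42.7) = 68.3
  B: 0 + 1(42.7) = 42.7
  A: 0 + 1(42.7) = 42.7
Total out = 188.3 lbmol/h; y_D = 34.6 / 188.3 = 0.1837.

0.184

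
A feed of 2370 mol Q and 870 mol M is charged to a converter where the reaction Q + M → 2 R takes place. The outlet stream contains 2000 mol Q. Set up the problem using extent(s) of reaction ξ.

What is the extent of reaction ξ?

For Q: n = n₀ − 1ξ → 2000 = 2370 − 1ξ, giving ξ = 370 mol.
Outlet amounts (n = n₀ + ν ξ):
  Q: 2370 − 1(370) = 2000
  M: 870 − 1(370) = 500
  R: 0 + 2(370) = 740

ξ = 370 mol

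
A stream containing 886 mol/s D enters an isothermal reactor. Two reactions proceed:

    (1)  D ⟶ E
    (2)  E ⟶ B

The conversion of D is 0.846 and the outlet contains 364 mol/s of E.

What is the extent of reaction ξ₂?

ξ₂ = 386 mol/s

Conversion of D: D consumed = 1ξ₁ = 0.846 × 886 → ξ₁ = 749.6 mol/s.
E balance: n_E = 0 + 1ξ₁ − 1ξ₂ = 364 → ξ₂ = (1·749.6 − 364)/1 = 385.6 mol/s.
Outlet amounts (n = n₀ + Σ ν·ξ):
  D: 886 − 1(749.6) = 136.4
  E: 0 + 1(749.6) − 1(385.6) = 364
  B: 0 + 1(385.6) = 385.6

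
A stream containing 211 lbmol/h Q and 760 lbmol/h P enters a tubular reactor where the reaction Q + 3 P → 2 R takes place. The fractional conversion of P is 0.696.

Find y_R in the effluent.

0.57

P reacted = 0.696 × 760 = 529 lbmol/h; ν_P = −3, so ξ = 529/3 = 176.3 lbmol/h.
Outlet amounts (n = n₀ + ν ξ):
  Q: 211 − 1(176.3) = 34.68
  P: 760 − 3(176.3) = 231
  R: 0 + 2(176.3) = 352.6
Total out = 618.4 lbmol/h; y_R = 352.6 / 618.4 = 0.5703.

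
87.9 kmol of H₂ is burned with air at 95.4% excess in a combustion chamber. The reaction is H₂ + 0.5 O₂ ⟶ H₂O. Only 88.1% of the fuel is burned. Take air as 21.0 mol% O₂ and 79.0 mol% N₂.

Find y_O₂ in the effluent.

Stoichiometric O₂ = 0.5 × 87.9 = 43.95 kmol; O₂ fed = 43.95 × 1.954 = 85.88 kmol.
N₂ fed = 85.88 × 79/21 = 323.1 kmol.
Fuel reacted = 0.881 × 87.9 → ξ = 77.44 kmol.
Outlet (n = n₀ + ν ξ):
  H₂: 87.9 − 1(77.44) = 10.46
  O₂: 85.88 − 0.5(77.44) = 47.16
  N₂: 323.1 (inert)
  H₂O: 0 + 1(77.44) = 77.44
Total out = 458.1 kmol; y_O₂ = 47.16 / 458.1 = 0.1029.

0.103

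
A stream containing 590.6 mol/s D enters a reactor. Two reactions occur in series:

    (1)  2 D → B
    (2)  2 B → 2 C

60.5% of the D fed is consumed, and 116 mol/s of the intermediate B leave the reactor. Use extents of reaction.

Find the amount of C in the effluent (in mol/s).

62.7 mol/s

Conversion of D: D consumed = 2ξ₁ = 0.605 × 590.6 → ξ₁ = 178.7 mol/s.
B balance: n_B = 0 + 1ξ₁ − 2ξ₂ = 116 → ξ₂ = (1·178.7 − 116)/2 = 31.33 mol/s.
Outlet amounts (n = n₀ + Σ ν·ξ):
  D: 590.6 − 2(178.7) = 233.3
  B: 0 + 1(178.7) − 2(31.33) = 116
  C: 0 + 2(31.33) = 62.66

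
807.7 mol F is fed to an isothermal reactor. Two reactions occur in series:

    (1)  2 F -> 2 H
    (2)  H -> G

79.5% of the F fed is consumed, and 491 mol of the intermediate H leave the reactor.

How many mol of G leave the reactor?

Conversion of F: F consumed = 2ξ₁ = 0.795 × 807.7 → ξ₁ = 321.1 mol.
H balance: n_H = 0 + 2ξ₁ − 1ξ₂ = 491 → ξ₂ = (2·321.1 − 491)/1 = 151.1 mol.
Outlet amounts (n = n₀ + Σ ν·ξ):
  F: 807.7 − 2(321.1) = 165.6
  H: 0 + 2(321.1) − 1(151.1) = 491
  G: 0 + 1(151.1) = 151.1

151 mol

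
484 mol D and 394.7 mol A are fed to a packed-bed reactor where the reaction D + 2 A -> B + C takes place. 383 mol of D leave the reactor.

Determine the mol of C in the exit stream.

For D: n = n₀ − 1ξ → 383 = 484 − 1ξ, giving ξ = 101 mol.
Outlet amounts (n = n₀ + ν ξ):
  D: 484 − 1(101) = 383
  A: 394.7 − 2(101) = 192.7
  B: 0 + 1(101) = 101
  C: 0 + 1(101) = 101

101 mol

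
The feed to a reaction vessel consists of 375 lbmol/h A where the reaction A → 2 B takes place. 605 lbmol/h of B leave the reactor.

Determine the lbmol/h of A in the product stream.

72.5 lbmol/h

For B: n = n₀ + 2ξ → 605 = 0 + 2ξ, giving ξ = 302.5 lbmol/h.
Outlet amounts (n = n₀ + ν ξ):
  A: 375 − 1(302.5) = 72.5
  B: 0 + 2(302.5) = 605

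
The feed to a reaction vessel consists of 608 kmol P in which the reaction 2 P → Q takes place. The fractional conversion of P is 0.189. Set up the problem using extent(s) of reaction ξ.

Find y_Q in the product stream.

0.104

P reacted = 0.189 × 608 = 114.9 kmol; ν_P = −2, so ξ = 114.9/2 = 57.46 kmol.
Outlet amounts (n = n₀ + ν ξ):
  P: 608 − 2(57.46) = 493.1
  Q: 0 + 1(57.46) = 57.46
Total out = 550.5 kmol; y_Q = 57.46 / 550.5 = 0.1044.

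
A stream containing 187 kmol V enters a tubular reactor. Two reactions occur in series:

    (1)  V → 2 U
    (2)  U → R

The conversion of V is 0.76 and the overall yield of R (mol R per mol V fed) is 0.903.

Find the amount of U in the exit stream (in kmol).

Conversion of V: V consumed = 1ξ₁ = 0.76 × 187 → ξ₁ = 142.1 kmol.
Yield of R: 1ξ₂ / 187 = 0.903 → ξ₂ = 168.9 kmol.
Outlet amounts (n = n₀ + Σ ν·ξ):
  V: 187 − 1(142.1) = 44.88
  U: 0 + 2(142.1) − 1(168.9) = 115.4
  R: 0 + 1(168.9) = 168.9

115 kmol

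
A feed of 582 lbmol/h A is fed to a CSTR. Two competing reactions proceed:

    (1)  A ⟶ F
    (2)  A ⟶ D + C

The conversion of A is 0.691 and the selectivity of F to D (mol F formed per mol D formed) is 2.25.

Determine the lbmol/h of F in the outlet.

Conversion of A: A consumed = 0.691 × 582 = 402.2 lbmol/h = 1ξ₁ + 1ξ₂.
Selectivity: 1ξ₁ / (1ξ₂) = 2.25 → ξ₁ = 2.25 ξ₂.
Substitute: (1·2.25 + 1) ξ₂ = 402.2 → ξ₂ = 123.7 lbmol/h, ξ₁ = 278.4 lbmol/h.
Outlet amounts (n = n₀ + Σ ν·ξ):
  A: 582 − 1(278.4) − 1(123.7) = 179.8
  F: 0 + 1(278.4) = 278.4
  D: 0 + 1(123.7) = 123.7
  C: 0 + 1(123.7) = 123.7

278 lbmol/h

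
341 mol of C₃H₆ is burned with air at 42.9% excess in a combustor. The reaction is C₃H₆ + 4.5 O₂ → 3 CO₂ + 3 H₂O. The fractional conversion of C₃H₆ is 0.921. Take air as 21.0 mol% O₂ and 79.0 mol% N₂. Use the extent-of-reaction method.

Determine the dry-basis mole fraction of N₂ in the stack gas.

Stoichiometric O₂ = 4.5 × 341 = 1534 mol; O₂ fed = 1534 × 1.429 = 2193 mol.
N₂ fed = 2193 × 79/21 = 8249 mol.
Fuel reacted = 0.921 × 341 → ξ = 314.1 mol.
Outlet (n = n₀ + ν ξ):
  C₃H₆: 341 − 1(314.1) = 26.94
  O₂: 2193 − 4.5(314.1) = 779.5
  N₂: 8249 (inert)
  CO₂: 0 + 3(314.1) = 942.2
  H₂O: 0 + 3(314.1) = 942.2
Dry total = 9998 mol; y_N₂ (dry) = 8249 / 9998 = 0.8251.

0.825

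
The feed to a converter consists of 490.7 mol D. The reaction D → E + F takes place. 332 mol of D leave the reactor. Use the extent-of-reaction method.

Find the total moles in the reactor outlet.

For D: n = n₀ − 1ξ → 332 = 490.7 − 1ξ, giving ξ = 158.7 mol.
Outlet amounts (n = n₀ + ν ξ):
  D: 490.7 − 1(158.7) = 332
  E: 0 + 1(158.7) = 158.7
  F: 0 + 1(158.7) = 158.7
Total out = 332 + 158.7 + 158.7 = 649.4 mol.

649 mol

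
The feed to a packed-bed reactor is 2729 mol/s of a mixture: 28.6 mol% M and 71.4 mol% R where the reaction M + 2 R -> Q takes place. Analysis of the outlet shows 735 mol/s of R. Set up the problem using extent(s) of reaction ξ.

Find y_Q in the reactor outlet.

For R: n = n₀ − 2ξ → 735 = 1949 − 2ξ, giving ξ = 606.8 mol/s.
Outlet amounts (n = n₀ + ν ξ):
  M: 780.5 − 1(606.8) = 173.7
  R: 1949 − 2(606.8) = 735
  Q: 0 + 1(606.8) = 606.8
Total out = 1515 mol/s; y_Q = 606.8 / 1515 = 0.4004.

0.4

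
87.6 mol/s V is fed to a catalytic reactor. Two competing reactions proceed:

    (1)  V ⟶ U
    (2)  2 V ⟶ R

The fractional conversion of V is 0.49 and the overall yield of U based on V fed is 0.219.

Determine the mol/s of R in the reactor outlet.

Yield of U: 1ξ₁ / 87.6 = 0.219 → ξ₁ = 19.18 mol/s.
Conversion of V: 1ξ₁ + 2ξ₂ = 0.49 × 87.6 = 42.92 → ξ₂ = 11.87 mol/s.
Outlet amounts (n = n₀ + Σ ν·ξ):
  V: 87.6 − 1(19.18) − 2(11.87) = 44.68
  U: 0 + 1(19.18) = 19.18
  R: 0 + 1(11.87) = 11.87

11.9 mol/s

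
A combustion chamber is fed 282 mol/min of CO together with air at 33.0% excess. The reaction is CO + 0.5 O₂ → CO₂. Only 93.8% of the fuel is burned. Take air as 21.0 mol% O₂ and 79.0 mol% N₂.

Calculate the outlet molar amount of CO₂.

Stoichiometric O₂ = 0.5 × 282 = 141 mol/min; O₂ fed = 141 × 1.330 = 187.5 mol/min.
N₂ fed = 187.5 × 79/21 = 705.5 mol/min.
Fuel reacted = 0.938 × 282 → ξ = 264.5 mol/min.
Outlet (n = n₀ + ν ξ):
  CO: 282 − 1(264.5) = 17.48
  O₂: 187.5 − 0.5(264.5) = 55.27
  N₂: 705.5 (inert)
  CO₂: 0 + 1(264.5) = 264.5

265 mol/min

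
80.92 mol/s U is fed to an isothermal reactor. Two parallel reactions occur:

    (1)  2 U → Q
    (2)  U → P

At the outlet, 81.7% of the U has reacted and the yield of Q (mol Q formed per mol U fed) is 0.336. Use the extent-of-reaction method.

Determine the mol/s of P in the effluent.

11.7 mol/s

Yield of Q: 1ξ₁ / 80.92 = 0.336 → ξ₁ = 27.19 mol/s.
Conversion of U: 2ξ₁ + 1ξ₂ = 0.817 × 80.92 = 66.11 → ξ₂ = 11.73 mol/s.
Outlet amounts (n = n₀ + Σ ν·ξ):
  U: 80.92 − 2(27.19) − 1(11.73) = 14.81
  Q: 0 + 1(27.19) = 27.19
  P: 0 + 1(11.73) = 11.73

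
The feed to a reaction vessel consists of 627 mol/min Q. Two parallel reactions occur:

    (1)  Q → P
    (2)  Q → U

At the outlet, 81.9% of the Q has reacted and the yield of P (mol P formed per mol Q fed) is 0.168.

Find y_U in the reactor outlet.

Yield of P: 1ξ₁ / 627 = 0.168 → ξ₁ = 105.3 mol/min.
Conversion of Q: 1ξ₁ + 1ξ₂ = 0.819 × 627 = 513.5 → ξ₂ = 408.2 mol/min.
Outlet amounts (n = n₀ + Σ ν·ξ):
  Q: 627 − 1(105.3) − 1(408.2) = 113.5
  P: 0 + 1(105.3) = 105.3
  U: 0 + 1(408.2) = 408.2
Total out = 627 mol/min; y_U = 408.2 / 627 = 0.651.

0.651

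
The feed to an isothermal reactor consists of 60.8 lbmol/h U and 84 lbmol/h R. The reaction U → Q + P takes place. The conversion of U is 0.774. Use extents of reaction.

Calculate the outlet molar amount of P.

47.1 lbmol/h

U reacted = 0.774 × 60.8 = 47.06 lbmol/h; ν_U = −1, so ξ = 47.06/1 = 47.06 lbmol/h.
Outlet amounts (n = n₀ + ν ξ):
  U: 60.8 − 1(47.06) = 13.74
  Q: 0 + 1(47.06) = 47.06
  P: 0 + 1(47.06) = 47.06
  R: 84 (inert)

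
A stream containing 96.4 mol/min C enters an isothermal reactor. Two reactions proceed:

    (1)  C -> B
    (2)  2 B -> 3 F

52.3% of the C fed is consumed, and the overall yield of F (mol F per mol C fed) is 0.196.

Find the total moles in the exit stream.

103 mol/min

Conversion of C: C consumed = 1ξ₁ = 0.523 × 96.4 → ξ₁ = 50.42 mol/min.
Yield of F: 3ξ₂ / 96.4 = 0.196 → ξ₂ = 6.298 mol/min.
Outlet amounts (n = n₀ + Σ ν·ξ):
  C: 96.4 − 1(50.42) = 45.98
  B: 0 + 1(50.42) − 2(6.298) = 37.82
  F: 0 + 3(6.298) = 18.89
Total out = 45.98 + 37.82 + 18.89 = 102.7 mol/min.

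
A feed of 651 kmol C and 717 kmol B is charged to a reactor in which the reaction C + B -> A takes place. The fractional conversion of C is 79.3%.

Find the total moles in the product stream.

C reacted = 0.793 × 651 = 516.2 kmol; ν_C = −1, so ξ = 516.2/1 = 516.2 kmol.
Outlet amounts (n = n₀ + ν ξ):
  C: 651 − 1(516.2) = 134.8
  B: 717 − 1(516.2) = 200.8
  A: 0 + 1(516.2) = 516.2
Total out = 134.8 + 200.8 + 516.2 = 851.8 kmol.

852 kmol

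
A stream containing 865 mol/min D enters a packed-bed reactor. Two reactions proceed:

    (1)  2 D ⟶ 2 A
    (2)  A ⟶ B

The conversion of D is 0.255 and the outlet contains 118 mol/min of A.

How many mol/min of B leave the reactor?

103 mol/min

Conversion of D: D consumed = 2ξ₁ = 0.255 × 865 → ξ₁ = 110.3 mol/min.
A balance: n_A = 0 + 2ξ₁ − 1ξ₂ = 118 → ξ₂ = (2·110.3 − 118)/1 = 102.6 mol/min.
Outlet amounts (n = n₀ + Σ ν·ξ):
  D: 865 − 2(110.3) = 644.4
  A: 0 + 2(110.3) − 1(102.6) = 118
  B: 0 + 1(102.6) = 102.6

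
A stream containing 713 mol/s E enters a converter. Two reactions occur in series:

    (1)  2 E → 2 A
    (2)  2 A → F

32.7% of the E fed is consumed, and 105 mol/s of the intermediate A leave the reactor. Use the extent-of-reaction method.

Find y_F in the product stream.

Conversion of E: E consumed = 2ξ₁ = 0.327 × 713 → ξ₁ = 116.6 mol/s.
A balance: n_A = 0 + 2ξ₁ − 2ξ₂ = 105 → ξ₂ = (2·116.6 − 105)/2 = 64.08 mol/s.
Outlet amounts (n = n₀ + Σ ν·ξ):
  E: 713 − 2(116.6) = 479.8
  A: 0 + 2(116.6) − 2(64.08) = 105
  F: 0 + 1(64.08) = 64.08
Total out = 648.9 mol/s; y_F = 64.08 / 648.9 = 0.09874.

0.0987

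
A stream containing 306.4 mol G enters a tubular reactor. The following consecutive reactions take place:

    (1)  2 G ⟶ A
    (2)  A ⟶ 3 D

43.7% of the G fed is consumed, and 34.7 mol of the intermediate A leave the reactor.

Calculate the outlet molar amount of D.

Conversion of G: G consumed = 2ξ₁ = 0.437 × 306.4 → ξ₁ = 66.95 mol.
A balance: n_A = 0 + 1ξ₁ − 1ξ₂ = 34.7 → ξ₂ = (1·66.95 − 34.7)/1 = 32.25 mol.
Outlet amounts (n = n₀ + Σ ν·ξ):
  G: 306.4 − 2(66.95) = 172.5
  A: 0 + 1(66.95) − 1(32.25) = 34.7
  D: 0 + 3(32.25) = 96.75

96.7 mol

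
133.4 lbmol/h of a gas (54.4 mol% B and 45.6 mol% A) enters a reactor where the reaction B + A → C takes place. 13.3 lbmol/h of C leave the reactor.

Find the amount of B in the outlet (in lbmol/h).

59.3 lbmol/h

For C: n = n₀ + 1ξ → 13.3 = 0 + 1ξ, giving ξ = 13.3 lbmol/h.
Outlet amounts (n = n₀ + ν ξ):
  B: 72.57 − 1(13.3) = 59.27
  A: 60.83 − 1(13.3) = 47.53
  C: 0 + 1(13.3) = 13.3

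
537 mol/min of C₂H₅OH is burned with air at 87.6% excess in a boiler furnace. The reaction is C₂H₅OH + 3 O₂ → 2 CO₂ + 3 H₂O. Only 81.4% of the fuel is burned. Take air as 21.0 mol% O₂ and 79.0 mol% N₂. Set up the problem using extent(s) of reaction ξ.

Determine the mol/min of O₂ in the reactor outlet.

1710 mol/min

Stoichiometric O₂ = 3 × 537 = 1611 mol/min; O₂ fed = 1611 × 1.876 = 3022 mol/min.
N₂ fed = 3022 × 79/21 = 11370 mol/min.
Fuel reacted = 0.814 × 537 → ξ = 437.1 mol/min.
Outlet (n = n₀ + ν ξ):
  C₂H₅OH: 537 − 1(437.1) = 99.88
  O₂: 3022 − 3(437.1) = 1711
  N₂: 11370 (inert)
  CO₂: 0 + 2(437.1) = 874.2
  H₂O: 0 + 3(437.1) = 1311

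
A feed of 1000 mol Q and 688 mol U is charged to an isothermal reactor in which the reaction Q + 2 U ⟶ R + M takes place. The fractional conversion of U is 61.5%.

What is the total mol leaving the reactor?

1480 mol

U reacted = 0.615 × 688 = 423.1 mol; ν_U = −2, so ξ = 423.1/2 = 211.6 mol.
Outlet amounts (n = n₀ + ν ξ):
  Q: 1000 − 1(211.6) = 788.4
  U: 688 − 2(211.6) = 264.9
  R: 0 + 1(211.6) = 211.6
  M: 0 + 1(211.6) = 211.6
Total out = 788.4 + 264.9 + 211.6 + 211.6 = 1476 mol.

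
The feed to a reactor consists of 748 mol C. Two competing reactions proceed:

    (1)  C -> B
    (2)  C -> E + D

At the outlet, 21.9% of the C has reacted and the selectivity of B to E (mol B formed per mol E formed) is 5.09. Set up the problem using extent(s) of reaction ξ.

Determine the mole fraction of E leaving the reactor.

Conversion of C: C consumed = 0.219 × 748 = 163.8 mol = 1ξ₁ + 1ξ₂.
Selectivity: 1ξ₁ / (1ξ₂) = 5.09 → ξ₁ = 5.09 ξ₂.
Substitute: (1·5.09 + 1) ξ₂ = 163.8 → ξ₂ = 26.9 mol, ξ₁ = 136.9 mol.
Outlet amounts (n = n₀ + Σ ν·ξ):
  C: 748 − 1(136.9) − 1(26.9) = 584.2
  B: 0 + 1(136.9) = 136.9
  E: 0 + 1(26.9) = 26.9
  D: 0 + 1(26.9) = 26.9
Total out = 774.9 mol; y_E = 26.9 / 774.9 = 0.03471.

0.0347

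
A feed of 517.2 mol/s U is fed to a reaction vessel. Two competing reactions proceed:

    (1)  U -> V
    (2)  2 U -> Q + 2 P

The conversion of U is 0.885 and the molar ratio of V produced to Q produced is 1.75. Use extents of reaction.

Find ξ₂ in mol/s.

Conversion of U: U consumed = 0.885 × 517.2 = 457.7 mol/s = 1ξ₁ + 2ξ₂.
Selectivity: 1ξ₁ / (1ξ₂) = 1.75 → ξ₁ = 1.75 ξ₂.
Substitute: (1·1.75 + 2) ξ₂ = 457.7 → ξ₂ = 122.1 mol/s, ξ₁ = 213.6 mol/s.
Outlet amounts (n = n₀ + Σ ν·ξ):
  U: 517.2 − 1(213.6) − 2(122.1) = 59.48
  V: 0 + 1(213.6) = 213.6
  Q: 0 + 1(122.1) = 122.1
  P: 0 + 2(122.1) = 244.1

ξ₂ = 122 mol/s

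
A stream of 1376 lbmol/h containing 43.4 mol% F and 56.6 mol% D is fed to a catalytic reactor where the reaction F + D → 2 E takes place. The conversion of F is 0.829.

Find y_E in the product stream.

F reacted = 0.829 × 597.2 = 495.1 lbmol/h; ν_F = −1, so ξ = 495.1/1 = 495.1 lbmol/h.
Outlet amounts (n = n₀ + ν ξ):
  F: 597.2 − 1(495.1) = 102.1
  D: 778.8 − 1(495.1) = 283.8
  E: 0 + 2(495.1) = 990.1
Total out = 1376 lbmol/h; y_E = 990.1 / 1376 = 0.7196.

0.72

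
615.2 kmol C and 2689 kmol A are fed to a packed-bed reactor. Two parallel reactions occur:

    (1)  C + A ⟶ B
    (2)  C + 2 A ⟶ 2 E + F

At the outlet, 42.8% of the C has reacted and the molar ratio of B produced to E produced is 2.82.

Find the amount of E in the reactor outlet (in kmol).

Conversion of C: C consumed = 0.428 × 615.2 = 263.3 kmol = 1ξ₁ + 1ξ₂.
Selectivity: 1ξ₁ / (2ξ₂) = 2.82 → ξ₁ = 5.64 ξ₂.
Substitute: (1·5.64 + 1) ξ₂ = 263.3 → ξ₂ = 39.65 kmol, ξ₁ = 223.7 kmol.
Outlet amounts (n = n₀ + Σ ν·ξ):
  C: 615.2 − 1(223.7) − 1(39.65) = 351.9
  A: 2689 − 1(223.7) − 2(39.65) = 2386
  B: 0 + 1(223.7) = 223.7
  E: 0 + 2(39.65) = 79.31
  F: 0 + 1(39.65) = 39.65

79.3 kmol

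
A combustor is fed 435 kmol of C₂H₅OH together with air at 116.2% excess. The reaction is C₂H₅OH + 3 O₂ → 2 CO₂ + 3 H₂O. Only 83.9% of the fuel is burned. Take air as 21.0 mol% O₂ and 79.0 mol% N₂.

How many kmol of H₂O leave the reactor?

Stoichiometric O₂ = 3 × 435 = 1305 kmol; O₂ fed = 1305 × 2.162 = 2821 kmol.
N₂ fed = 2821 × 79/21 = 10610 kmol.
Fuel reacted = 0.839 × 435 → ξ = 365 kmol.
Outlet (n = n₀ + ν ξ):
  C₂H₅OH: 435 − 1(365) = 70.04
  O₂: 2821 − 3(365) = 1727
  N₂: 10610 (inert)
  CO₂: 0 + 2(365) = 729.9
  H₂O: 0 + 3(365) = 1095

1090 kmol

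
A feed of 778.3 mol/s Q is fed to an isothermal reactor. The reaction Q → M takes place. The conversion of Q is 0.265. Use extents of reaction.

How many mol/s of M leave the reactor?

Q reacted = 0.265 × 778.3 = 206.2 mol/s; ν_Q = −1, so ξ = 206.2/1 = 206.2 mol/s.
Outlet amounts (n = n₀ + ν ξ):
  Q: 778.3 − 1(206.2) = 572.1
  M: 0 + 1(206.2) = 206.2

206 mol/s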